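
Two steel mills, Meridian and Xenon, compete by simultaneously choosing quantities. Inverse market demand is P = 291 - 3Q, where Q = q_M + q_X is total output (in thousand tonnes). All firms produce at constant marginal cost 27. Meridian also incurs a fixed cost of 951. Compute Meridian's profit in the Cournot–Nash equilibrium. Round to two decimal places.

1630.33

A representative firm's profit is π_i = q_i(291 - 3Q) - 27q_i.
First-order condition (treating rivals' output as given): 264 - 6q_i - 3q_j = 0.
With identical firms every q_j equals q_i, so q_j = q_i and 264 = 9q_i, giving q_i = 88/3.
Price P = 291 - 3·(176/3) = 115.
Meridian's profit: (115 - 27)·(88/3) - 951 = 1630.3333.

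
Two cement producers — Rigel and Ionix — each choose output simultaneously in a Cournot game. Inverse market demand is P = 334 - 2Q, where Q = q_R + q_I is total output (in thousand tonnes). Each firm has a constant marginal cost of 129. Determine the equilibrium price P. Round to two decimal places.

Each firm earns π_i = (334 - 2Q)q_i - 129q_i.
First-order condition (treating rivals' output as given): 205 - 4q_i - 2q_j = 0.
By symmetry each firm produces the same amount; substituting q_j = q_i yields q_i = 205/6.
Total output Q = 205/3, so price P = 334 - 2·(205/3) = 592/3.

197.33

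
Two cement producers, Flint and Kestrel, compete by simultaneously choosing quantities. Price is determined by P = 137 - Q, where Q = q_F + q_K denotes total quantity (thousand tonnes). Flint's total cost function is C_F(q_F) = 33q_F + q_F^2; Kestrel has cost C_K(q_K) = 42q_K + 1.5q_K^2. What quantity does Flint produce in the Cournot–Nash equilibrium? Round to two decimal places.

22.37

Flint's profit: π_F = (137 - Q)q_F - (33q_F + q_F²). Setting ∂π_F/∂q_F = 0: 104 - 4q_F - (q_K) = 0.
Kestrel's profit: π_K = (137 - Q)q_K - (42q_K + (3/2)q_K²). Setting ∂π_K/∂q_K = 0: 95 - 5q_K - (q_F) = 0.
Rearranging gives the reaction functions q_F = (104 - q_K)/4 and q_K = (95 - q_F)/5.
Solving the pair: q_F = 425/19, q_K = 276/19.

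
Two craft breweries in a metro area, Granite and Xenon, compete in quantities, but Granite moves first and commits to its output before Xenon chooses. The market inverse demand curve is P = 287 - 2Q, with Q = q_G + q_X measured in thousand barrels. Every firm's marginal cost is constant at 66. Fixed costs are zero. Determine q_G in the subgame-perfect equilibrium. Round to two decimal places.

55.25

Solve by backward induction. Given q_G, the follower Xenon maximises π_X = (287 - 2q_G - 2q_X)q_X - 66q_X.
∂π_X/∂q_X = 221 - 2q_G - 4q_X = 0 gives the reaction function q_X = (221 - 2q_G)/4.
Granite substitutes q_X(q_G) into its own profit: π_G = q_G(287 - 2q_G - (221 - 2q_G)/2) - 66q_G = (353/2 - q_G)q_G - 66q_G.
The leader's first-order condition 221/2 - 2q_G = 0 yields q_G = 221/4.
Then q_X = (221 - 2·(221/4))/4 = 221/8.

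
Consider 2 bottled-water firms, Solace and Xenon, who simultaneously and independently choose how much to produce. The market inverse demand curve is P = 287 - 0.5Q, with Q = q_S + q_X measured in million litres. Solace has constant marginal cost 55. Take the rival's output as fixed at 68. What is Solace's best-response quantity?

With the rival's output fixed at 68, Solace's profit is π_S = (287 - (1/2)·68 - (1/2)q_S)q_S - (55q_S) = (253 - (1/2)q_S)q_S - (55q_S).
∂π_S/∂q_S = 198 - q_S = 0, so q_S = 198.

198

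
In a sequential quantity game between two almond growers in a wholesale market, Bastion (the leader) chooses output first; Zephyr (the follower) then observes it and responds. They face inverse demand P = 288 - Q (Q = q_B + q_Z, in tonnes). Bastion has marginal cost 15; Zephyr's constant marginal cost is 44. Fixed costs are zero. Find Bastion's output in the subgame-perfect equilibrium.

151

The follower Zephyr best-responds to any q_B: π_Z = (288 - Q)q_Z - 44q_Z.
∂π_Z/∂q_Z = 244 - q_B - 2q_Z = 0 gives the reaction function q_Z = (244 - q_B)/2.
The leader anticipates this reaction. Substituting into P = 288 - Q gives P = 166 - (1/2)q_B, so π_B = (166 - (1/2)q_B)q_B - 15q_B.
Leader FOC: 151 - q_B = 0, so q_B = 151.
Then q_Z = (244 - 151)/2 = 93/2.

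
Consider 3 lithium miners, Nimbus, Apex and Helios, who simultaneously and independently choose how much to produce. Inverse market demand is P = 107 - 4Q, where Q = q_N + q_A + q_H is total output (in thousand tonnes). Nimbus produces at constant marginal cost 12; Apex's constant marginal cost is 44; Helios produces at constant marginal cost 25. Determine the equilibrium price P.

Nimbus's profit: π_N = (107 - 4Q)q_N - (12q_N). Setting ∂π_N/∂q_N = 0: 95 - 8q_N - 4(q_A + q_H) = 0.
Apex's profit: π_A = (107 - 4Q)q_A - (44q_A). Setting ∂π_A/∂q_A = 0: 63 - 8q_A - 4(q_N + q_H) = 0.
Helios's profit: π_H = (107 - 4Q)q_H - (25q_H). Setting ∂π_H/∂q_H = 0: 82 - 8q_H - 4(q_N + q_A) = 0.
Adding the 3 conditions: 240 − 8Q − 8Q = 0, i.e. Q = 15.
Back-substituting: q_N = (95 − 60)/4 = 35/4, q_A = (63 − 60)/4 = 3/4, q_H = (82 − 60)/4 = 11/2.
Total output Q = 15, so price P = 107 - 4·15 = 47.

47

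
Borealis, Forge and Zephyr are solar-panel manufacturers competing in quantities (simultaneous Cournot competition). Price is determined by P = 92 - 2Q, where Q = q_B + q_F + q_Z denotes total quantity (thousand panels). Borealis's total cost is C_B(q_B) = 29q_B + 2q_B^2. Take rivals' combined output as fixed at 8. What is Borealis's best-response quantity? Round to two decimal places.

5.88

With rivals' combined output fixed at 8, Borealis's profit is π_B = (92 - 2·8 - 2q_B)q_B - (29q_B + 2q_B²) = (76 - 2q_B)q_B - (29q_B + 2q_B²).
∂π_B/∂q_B = 47 - 8q_B = 0, so q_B = 47/8.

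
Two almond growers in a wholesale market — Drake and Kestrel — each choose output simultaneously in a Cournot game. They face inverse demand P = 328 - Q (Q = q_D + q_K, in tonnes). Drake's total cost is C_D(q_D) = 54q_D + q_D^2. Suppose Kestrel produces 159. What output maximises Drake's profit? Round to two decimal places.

With the rival's output fixed at 159, Drake's profit is π_D = (328 - 159 - q_D)q_D - (54q_D + q_D²) = (169 - q_D)q_D - (54q_D + q_D²).
∂π_D/∂q_D = 115 - 4q_D = 0, so q_D = 115/4.

28.75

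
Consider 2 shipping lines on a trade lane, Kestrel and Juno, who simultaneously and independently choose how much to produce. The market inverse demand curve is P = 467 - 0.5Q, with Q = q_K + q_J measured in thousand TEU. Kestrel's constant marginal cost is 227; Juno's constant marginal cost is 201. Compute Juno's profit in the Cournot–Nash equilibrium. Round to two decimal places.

Kestrel's profit: π_K = (467 - 0.5Q)q_K - (227q_K). Setting ∂π_K/∂q_K = 0: 240 - q_K - (1/2)(q_J) = 0.
Juno's first-order condition: 266 - q_J - (1/2)(q_K) = 0.
Best responses: q_K = (240 - (1/2)q_J), q_J = (266 - (1/2)q_K).
Solving the pair: q_K = 428/3, q_J = 584/3.
Price P = 467 - (1/2)·(1012/3) = 895/3.
Juno's profit: (895/3 - 201)·(584/3) = 18947.5556.

18947.56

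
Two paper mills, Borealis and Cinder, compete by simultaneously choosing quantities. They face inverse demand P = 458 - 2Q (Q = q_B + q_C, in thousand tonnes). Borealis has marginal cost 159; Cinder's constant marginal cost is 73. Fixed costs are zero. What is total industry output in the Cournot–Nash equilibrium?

Borealis's profit: π_B = (458 - 2Q)q_B - (159q_B). Setting ∂π_B/∂q_B = 0: 299 - 4q_B - 2(q_C) = 0.
Cinder's profit: π_C = (458 - 2Q)q_C - (73q_C). Setting ∂π_C/∂q_C = 0: 385 - 4q_C - 2(q_B) = 0.
Best responses: q_B = (299 - 2q_C)/4, q_C = (385 - 2q_B)/4.
Substituting one into the other gives q_B = 71/2 and q_C = 157/2.
Total output Q = 71/2 + 157/2 = 114.

114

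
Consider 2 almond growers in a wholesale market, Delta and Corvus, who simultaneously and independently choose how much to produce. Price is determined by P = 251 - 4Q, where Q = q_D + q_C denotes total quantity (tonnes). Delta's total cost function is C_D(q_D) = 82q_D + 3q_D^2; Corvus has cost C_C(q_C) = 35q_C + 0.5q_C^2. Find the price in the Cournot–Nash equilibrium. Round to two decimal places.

141.73

Delta's profit: π_D = (251 - 4Q)q_D - (82q_D + 3q_D²). Setting ∂π_D/∂q_D = 0: 169 - 14q_D - 4(q_C) = 0.
Corvus's first-order condition: 216 - 9q_C - 4(q_D) = 0.
So q_D = (169 - 4q_C)/14 and q_C = (216 - 4q_D)/9.
Solving the pair: q_D = 657/110, q_C = 1174/55.
Total output Q = 601/22, so price P = 251 - 4·(601/22) = 1559/11.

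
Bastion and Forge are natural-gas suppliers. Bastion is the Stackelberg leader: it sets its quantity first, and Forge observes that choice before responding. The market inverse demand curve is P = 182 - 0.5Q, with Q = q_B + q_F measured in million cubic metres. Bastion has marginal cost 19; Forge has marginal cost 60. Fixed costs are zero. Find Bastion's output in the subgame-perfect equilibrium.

The follower Forge best-responds to any q_B: π_F = (182 - 0.5Q)q_F - 60q_F.
Follower FOC: 122 - (1/2)q_B - q_F = 0, so q_F(q_B) = (122 - (1/2)q_B).
Bastion substitutes q_F(q_B) into its own profit: π_B = q_B(182 - (1/2)q_B - (122 - (1/2)q_B)/2) - 19q_B = (121 - (1/4)q_B)q_B - 19q_B.
Maximising: ∂π_B/∂q_B = 102 - (1/2)q_B = 0, giving q_B = 204.
Then q_F = (122 - (1/2)·204) = 20.

204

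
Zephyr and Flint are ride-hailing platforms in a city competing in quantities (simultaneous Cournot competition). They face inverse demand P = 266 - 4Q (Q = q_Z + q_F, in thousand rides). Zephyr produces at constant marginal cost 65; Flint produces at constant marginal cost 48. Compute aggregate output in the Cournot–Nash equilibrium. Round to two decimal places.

Zephyr's profit: π_Z = (266 - 4Q)q_Z - (65q_Z). Setting ∂π_Z/∂q_Z = 0: 201 - 8q_Z - 4(q_F) = 0.
Flint's first-order condition: 218 - 8q_F - 4(q_Z) = 0.
So q_Z = (201 - 4q_F)/8 and q_F = (218 - 4q_Z)/8.
Solving the pair: q_Z = 46/3, q_F = 235/12.
Total output Q = 46/3 + 235/12 = 419/12.

34.92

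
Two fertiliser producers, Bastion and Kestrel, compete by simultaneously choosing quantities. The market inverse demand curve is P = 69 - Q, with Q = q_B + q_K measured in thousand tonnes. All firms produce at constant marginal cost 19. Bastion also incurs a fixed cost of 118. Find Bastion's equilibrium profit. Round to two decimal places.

159.78

A representative firm's profit is π_i = q_i(69 - Q) - 19q_i.
First-order condition (treating rivals' output as given): 50 - 2q_i - q_j = 0.
By symmetry each firm produces the same amount; substituting q_j = q_i yields q_i = 50/3.
Price P = 69 - 100/3 = 107/3.
Bastion's profit: (107/3 - 19)·(50/3) - 118 = 1438/9.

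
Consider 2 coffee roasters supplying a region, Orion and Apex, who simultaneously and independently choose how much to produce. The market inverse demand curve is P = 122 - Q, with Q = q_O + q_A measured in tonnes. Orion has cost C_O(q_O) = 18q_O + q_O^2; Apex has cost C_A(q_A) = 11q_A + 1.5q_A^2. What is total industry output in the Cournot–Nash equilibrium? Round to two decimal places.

Orion's profit: π_O = (122 - Q)q_O - (18q_O + q_O²). Setting ∂π_O/∂q_O = 0: 104 - 4q_O - (q_A) = 0.
Apex's profit: π_A = (122 - Q)q_A - (11q_A + (3/2)q_A²). Setting ∂π_A/∂q_A = 0: 111 - 5q_A - (q_O) = 0.
So q_O = (104 - q_A)/4 and q_A = (111 - q_O)/5.
Solving the pair: q_O = 409/19, q_A = 340/19.
Total output Q = 409/19 + 340/19 = 749/19.

39.42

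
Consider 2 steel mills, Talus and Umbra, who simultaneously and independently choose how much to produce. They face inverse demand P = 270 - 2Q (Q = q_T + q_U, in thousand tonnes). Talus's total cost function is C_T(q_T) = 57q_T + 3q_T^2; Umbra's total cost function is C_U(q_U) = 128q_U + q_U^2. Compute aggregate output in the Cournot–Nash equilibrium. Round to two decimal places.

Talus's profit: π_T = (270 - 2Q)q_T - (57q_T + 3q_T²). Setting ∂π_T/∂q_T = 0: 213 - 10q_T - 2(q_U) = 0.
Umbra's profit: π_U = (270 - 2Q)q_U - (128q_U + q_U²). Setting ∂π_U/∂q_U = 0: 142 - 6q_U - 2(q_T) = 0.
Best responses: q_T = (213 - 2q_U)/10, q_U = (142 - 2q_T)/6.
Solving the pair: q_T = 71/4, q_U = 71/4.
Total output Q = 71/4 + 71/4 = 71/2.

35.50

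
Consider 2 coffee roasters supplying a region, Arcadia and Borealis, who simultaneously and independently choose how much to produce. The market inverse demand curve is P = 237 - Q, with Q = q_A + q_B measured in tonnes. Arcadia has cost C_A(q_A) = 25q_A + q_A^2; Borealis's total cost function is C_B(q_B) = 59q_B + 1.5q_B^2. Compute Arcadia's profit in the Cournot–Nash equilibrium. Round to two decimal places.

4309.83

Arcadia's profit: π_A = (237 - Q)q_A - (25q_A + q_A²). Setting ∂π_A/∂q_A = 0: 212 - 4q_A - (q_B) = 0.
Borealis's first-order condition: 178 - 5q_B - (q_A) = 0.
Rearranging gives the reaction functions q_A = (212 - q_B)/4 and q_B = (178 - q_A)/5.
Substituting one into the other gives q_A = 882/19 and q_B = 500/19.
Price P = 237 - 1382/19 = 164.2632.
Arcadia's profit: 164.2632·(882/19) - 25·(882/19) - (882/19)² = 4309.8283.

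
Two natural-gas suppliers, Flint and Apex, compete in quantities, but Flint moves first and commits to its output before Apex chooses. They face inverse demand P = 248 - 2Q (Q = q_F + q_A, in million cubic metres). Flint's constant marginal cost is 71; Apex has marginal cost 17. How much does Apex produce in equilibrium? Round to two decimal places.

42.38

Solve by backward induction. Given q_F, the follower Apex maximises π_A = (248 - 2q_F - 2q_A)q_A - 17q_A.
Setting the follower's marginal profit to zero, 231 - 2q_F - 4q_A = 0, i.e. q_A = (231 - 2q_F)/4.
Flint substitutes q_A(q_F) into its own profit: π_F = q_F(248 - 2q_F - (231 - 2q_F)/2) - 71q_F = (265/2 - q_F)q_F - 71q_F.
Leader FOC: 123/2 - 2q_F = 0, so q_F = 123/4.
Then q_A = (231 - 2·(123/4))/4 = 339/8.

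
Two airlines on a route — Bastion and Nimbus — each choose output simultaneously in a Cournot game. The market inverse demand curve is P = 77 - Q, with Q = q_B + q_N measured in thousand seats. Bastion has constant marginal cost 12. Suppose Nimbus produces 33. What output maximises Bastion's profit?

16

With the rival's output fixed at 33, Bastion's profit is π_B = (77 - 33 - q_B)q_B - (12q_B) = (44 - q_B)q_B - (12q_B).
∂π_B/∂q_B = 32 - 2q_B = 0, so q_B = 16.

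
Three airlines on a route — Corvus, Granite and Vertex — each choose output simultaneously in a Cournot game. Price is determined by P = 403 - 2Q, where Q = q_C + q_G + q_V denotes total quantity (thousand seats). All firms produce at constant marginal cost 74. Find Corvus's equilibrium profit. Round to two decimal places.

3382.53

A representative firm's profit is π_i = q_i(403 - 2Q) - 74q_i.
Setting ∂π_i/∂q_i = 0 with rivals' quantities fixed: 329 - 4q_i - 2·Σ_{j≠i} q_j = 0.
With identical firms every q_j equals q_i, so Σ_{j≠i} q_j = 2q_i and 329 = 8q_i, giving q_i = 329/8.
Price P = 403 - 2·(987/8) = 625/4.
Corvus's profit: (625/4 - 74)·(329/8) = 3382.5313.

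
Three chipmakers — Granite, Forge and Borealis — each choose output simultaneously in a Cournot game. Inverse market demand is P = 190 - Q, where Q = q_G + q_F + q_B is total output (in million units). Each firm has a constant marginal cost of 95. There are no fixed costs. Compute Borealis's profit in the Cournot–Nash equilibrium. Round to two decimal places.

564.06

A representative firm's profit is π_i = q_i(190 - Q) - 95q_i.
First-order condition (treating rivals' output as given): 95 - 2q_i - Σ_{j≠i} q_j = 0.
By symmetry each firm produces the same amount; substituting Σ_{j≠i} q_j = 2q_i yields q_i = 95/4.
Price P = 190 - 285/4 = 475/4.
Borealis's profit: (475/4 - 95)·(95/4) = 564.0625.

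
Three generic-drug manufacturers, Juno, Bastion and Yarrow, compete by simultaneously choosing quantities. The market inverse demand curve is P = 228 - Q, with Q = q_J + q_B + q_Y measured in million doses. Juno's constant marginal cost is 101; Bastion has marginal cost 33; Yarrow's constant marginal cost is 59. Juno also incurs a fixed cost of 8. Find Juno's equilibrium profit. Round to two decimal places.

10.06

Juno's profit: π_J = (228 - Q)q_J - (101q_J). Setting ∂π_J/∂q_J = 0: 127 - 2q_J - (q_B + q_Y) = 0.
Bastion's first-order condition: 195 - 2q_B - (q_J + q_Y) = 0.
Yarrow's profit: π_Y = (228 - Q)q_Y - (59q_Y). Setting ∂π_Y/∂q_Y = 0: 169 - 2q_Y - (q_J + q_B) = 0.
Summing all 3 equations gives 491 − 4Q = 0, hence Q = 491/4.
Back-substituting: q_J = (127 − 491/4) = 17/4, q_B = (195 − 491/4) = 289/4, q_Y = (169 − 491/4) = 185/4.
Price P = 228 - 491/4 = 421/4.
Juno's profit: (421/4 - 101)·(17/4) - 8 = 161/16.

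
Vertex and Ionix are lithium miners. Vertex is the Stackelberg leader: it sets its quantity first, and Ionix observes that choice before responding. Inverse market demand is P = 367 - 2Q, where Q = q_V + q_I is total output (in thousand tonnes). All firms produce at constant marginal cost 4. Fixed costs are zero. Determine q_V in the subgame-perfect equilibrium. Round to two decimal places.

The follower Ionix best-responds to any q_V: π_I = (367 - 2Q)q_I - 4q_I.
Setting the follower's marginal profit to zero, 363 - 2q_V - 4q_I = 0, i.e. q_I = (363 - 2q_V)/4.
Vertex substitutes q_I(q_V) into its own profit: π_V = q_V(367 - 2q_V - (363 - 2q_V)/2) - 4q_V = (371/2 - q_V)q_V - 4q_V.
The leader's first-order condition 363/2 - 2q_V = 0 yields q_V = 363/4.
Then q_I = (363 - 2·(363/4))/4 = 363/8.

90.75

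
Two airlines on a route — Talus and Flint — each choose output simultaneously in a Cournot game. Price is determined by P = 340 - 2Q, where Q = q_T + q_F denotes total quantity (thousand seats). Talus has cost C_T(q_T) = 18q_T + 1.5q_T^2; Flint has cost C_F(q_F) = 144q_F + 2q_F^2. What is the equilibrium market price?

228

Talus's profit: π_T = (340 - 2Q)q_T - (18q_T + (3/2)q_T²). Setting ∂π_T/∂q_T = 0: 322 - 7q_T - 2(q_F) = 0.
Flint's profit: π_F = (340 - 2Q)q_F - (144q_F + 2q_F²). Setting ∂π_F/∂q_F = 0: 196 - 8q_F - 2(q_T) = 0.
Rearranging gives the reaction functions q_T = (322 - 2q_F)/7 and q_F = (196 - 2q_T)/8.
Solving the pair: q_T = 42, q_F = 14.
Total output Q = 56, so price P = 340 - 2·56 = 228.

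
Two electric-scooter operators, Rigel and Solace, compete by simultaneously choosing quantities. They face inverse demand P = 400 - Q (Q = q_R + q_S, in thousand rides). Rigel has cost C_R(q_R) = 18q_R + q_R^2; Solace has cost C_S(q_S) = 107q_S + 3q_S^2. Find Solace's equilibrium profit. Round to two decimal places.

Rigel's profit: π_R = (400 - Q)q_R - (18q_R + q_R²). Setting ∂π_R/∂q_R = 0: 382 - 4q_R - (q_S) = 0.
Solace's first-order condition: 293 - 8q_S - (q_R) = 0.
So q_R = (382 - q_S)/4 and q_S = (293 - q_R)/8.
Substituting one into the other gives q_R = 89.1290 and q_S = 790/31.
Price P = 400 - 114.6129 = 285.3871.
Solace's profit: 285.3871·(790/31) - 107·(790/31) - 3(790/31)² = 2597.7107.

2597.71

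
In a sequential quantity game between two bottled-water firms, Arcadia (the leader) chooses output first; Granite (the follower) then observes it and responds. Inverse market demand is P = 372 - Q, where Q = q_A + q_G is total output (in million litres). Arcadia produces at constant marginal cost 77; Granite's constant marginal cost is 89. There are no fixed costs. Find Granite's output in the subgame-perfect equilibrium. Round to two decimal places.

64.75

The follower Granite best-responds to any q_A: π_G = (372 - Q)q_G - 89q_G.
Follower FOC: 283 - q_A - 2q_G = 0, so q_G(q_A) = (283 - q_A)/2.
Arcadia substitutes q_G(q_A) into its own profit: π_A = q_A(372 - q_A - (283 - q_A)/2) - 77q_A = (461/2 - (1/2)q_A)q_A - 77q_A.
Maximising: ∂π_A/∂q_A = 307/2 - q_A = 0, giving q_A = 307/2.
Then q_G = (283 - 307/2)/2 = 259/4.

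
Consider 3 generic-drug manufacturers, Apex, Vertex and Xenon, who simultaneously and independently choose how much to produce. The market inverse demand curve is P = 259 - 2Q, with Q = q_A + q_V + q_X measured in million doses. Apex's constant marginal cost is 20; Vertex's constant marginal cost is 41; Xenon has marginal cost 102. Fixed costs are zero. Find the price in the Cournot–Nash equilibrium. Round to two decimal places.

Apex's profit: π_A = (259 - 2Q)q_A - (20q_A). Setting ∂π_A/∂q_A = 0: 239 - 4q_A - 2(q_V + q_X) = 0.
Vertex's profit: π_V = (259 - 2Q)q_V - (41q_V). Setting ∂π_V/∂q_V = 0: 218 - 4q_V - 2(q_A + q_X) = 0.
Xenon's first-order condition: 157 - 4q_X - 2(q_A + q_V) = 0.
Adding the 3 conditions: 614 − 4Q − 4Q = 0, i.e. Q = 307/4.
Back-substituting: q_A = (239 − 307/2)/2 = 171/4, q_V = (218 − 307/2)/2 = 129/4, q_X = (157 − 307/2)/2 = 7/4.
Total output Q = 307/4, so price P = 259 - 2·(307/4) = 211/2.

105.50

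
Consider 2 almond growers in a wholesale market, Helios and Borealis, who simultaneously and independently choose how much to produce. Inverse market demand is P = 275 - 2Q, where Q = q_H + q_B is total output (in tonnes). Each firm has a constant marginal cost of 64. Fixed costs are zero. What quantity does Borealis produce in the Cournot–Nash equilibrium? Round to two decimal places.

35.17

A representative firm's profit is π_i = q_i(275 - 2Q) - 64q_i.
First-order condition (treating rivals' output as given): 211 - 4q_i - 2q_j = 0.
By symmetry each firm produces the same amount; substituting q_j = q_i yields q_i = 211/6.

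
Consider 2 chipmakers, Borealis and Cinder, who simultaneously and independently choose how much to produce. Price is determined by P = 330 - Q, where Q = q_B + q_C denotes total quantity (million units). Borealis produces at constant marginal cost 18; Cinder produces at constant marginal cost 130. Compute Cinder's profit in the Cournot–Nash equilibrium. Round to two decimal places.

Borealis's profit: π_B = (330 - Q)q_B - (18q_B). Setting ∂π_B/∂q_B = 0: 312 - 2q_B - (q_C) = 0.
Cinder's first-order condition: 200 - 2q_C - (q_B) = 0.
So q_B = (312 - q_C)/2 and q_C = (200 - q_B)/2.
Solving the pair: q_B = 424/3, q_C = 88/3.
Price P = 330 - 512/3 = 478/3.
Cinder's profit: (478/3 - 130)·(88/3) = 860.4444.

860.44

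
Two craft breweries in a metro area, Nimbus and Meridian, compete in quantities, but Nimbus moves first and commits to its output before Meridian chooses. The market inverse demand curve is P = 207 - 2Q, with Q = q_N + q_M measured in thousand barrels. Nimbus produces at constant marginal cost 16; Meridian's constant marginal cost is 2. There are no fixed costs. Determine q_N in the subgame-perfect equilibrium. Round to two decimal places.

Solve by backward induction. Given q_N, the follower Meridian maximises π_M = (207 - 2q_N - 2q_M)q_M - 2q_M.
Follower FOC: 205 - 2q_N - 4q_M = 0, so q_M(q_N) = (205 - 2q_N)/4.
The leader anticipates this reaction. Substituting into P = 207 - 2Q gives P = 209/2 - q_N, so π_N = (209/2 - q_N)q_N - 16q_N.
The leader's first-order condition 177/2 - 2q_N = 0 yields q_N = 177/4.
Then q_M = (205 - 2·(177/4))/4 = 233/8.

44.25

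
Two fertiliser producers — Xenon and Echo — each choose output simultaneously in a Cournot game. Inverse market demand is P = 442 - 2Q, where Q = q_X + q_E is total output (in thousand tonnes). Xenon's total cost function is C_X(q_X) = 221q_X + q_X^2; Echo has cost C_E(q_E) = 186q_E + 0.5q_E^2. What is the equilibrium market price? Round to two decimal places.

Xenon's profit: π_X = (442 - 2Q)q_X - (221q_X + q_X²). Setting ∂π_X/∂q_X = 0: 221 - 6q_X - 2(q_E) = 0.
Echo's profit: π_E = (442 - 2Q)q_E - (186q_E + (1/2)q_E²). Setting ∂π_E/∂q_E = 0: 256 - 5q_E - 2(q_X) = 0.
Best responses: q_X = (221 - 2q_E)/6, q_E = (256 - 2q_X)/5.
Substituting one into the other gives q_X = 593/26 and q_E = 547/13.
Total output Q = 1687/26, so price P = 442 - 2·(1687/26) = 312.2308.

312.23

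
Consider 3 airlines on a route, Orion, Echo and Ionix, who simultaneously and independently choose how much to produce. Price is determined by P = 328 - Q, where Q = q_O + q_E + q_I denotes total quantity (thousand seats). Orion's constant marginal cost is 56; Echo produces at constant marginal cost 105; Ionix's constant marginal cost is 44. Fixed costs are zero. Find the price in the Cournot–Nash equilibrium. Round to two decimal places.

Orion's profit: π_O = (328 - Q)q_O - (56q_O). Setting ∂π_O/∂q_O = 0: 272 - 2q_O - (q_E + q_I) = 0.
Echo's first-order condition: 223 - 2q_E - (q_O + q_I) = 0.
Ionix's profit: π_I = (328 - Q)q_I - (44q_I). Setting ∂π_I/∂q_I = 0: 284 - 2q_I - (q_O + q_E) = 0.
Summing all 3 equations gives 779 − 4Q = 0, hence Q = 779/4.
Back-substituting: q_O = (272 − 779/4) = 309/4, q_E = (223 − 779/4) = 113/4, q_I = (284 − 779/4) = 357/4.
Total output Q = 779/4, so price P = 328 - 779/4 = 533/4.

133.25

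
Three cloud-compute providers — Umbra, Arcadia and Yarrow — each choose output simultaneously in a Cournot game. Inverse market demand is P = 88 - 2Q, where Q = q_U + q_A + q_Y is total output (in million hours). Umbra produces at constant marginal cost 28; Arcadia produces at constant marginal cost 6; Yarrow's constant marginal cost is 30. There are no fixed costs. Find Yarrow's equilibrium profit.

Umbra's profit: π_U = (88 - 2Q)q_U - (28q_U). Setting ∂π_U/∂q_U = 0: 60 - 4q_U - 2(q_A + q_Y) = 0.
Arcadia's first-order condition: 82 - 4q_A - 2(q_U + q_Y) = 0.
Yarrow's profit: π_Y = (88 - 2Q)q_Y - (30q_Y). Setting ∂π_Y/∂q_Y = 0: 58 - 4q_Y - 2(q_U + q_A) = 0.
Adding the 3 conditions: 200 − 4Q − 4Q = 0, i.e. Q = 25.
Back-substituting: q_U = (60 − 50)/2 = 5, q_A = (82 − 50)/2 = 16, q_Y = (58 − 50)/2 = 4.
Price P = 88 - 2·25 = 38.
Yarrow's profit: (38 - 30)·4 = 32.

32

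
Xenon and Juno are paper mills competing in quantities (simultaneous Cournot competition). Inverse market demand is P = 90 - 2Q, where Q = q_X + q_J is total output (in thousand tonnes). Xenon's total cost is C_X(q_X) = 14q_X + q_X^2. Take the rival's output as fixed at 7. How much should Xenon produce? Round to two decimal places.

10.33

With the rival's output fixed at 7, Xenon's profit is π_X = (90 - 2·7 - 2q_X)q_X - (14q_X + q_X²) = (76 - 2q_X)q_X - (14q_X + q_X²).
∂π_X/∂q_X = 62 - 6q_X = 0, so q_X = 31/3.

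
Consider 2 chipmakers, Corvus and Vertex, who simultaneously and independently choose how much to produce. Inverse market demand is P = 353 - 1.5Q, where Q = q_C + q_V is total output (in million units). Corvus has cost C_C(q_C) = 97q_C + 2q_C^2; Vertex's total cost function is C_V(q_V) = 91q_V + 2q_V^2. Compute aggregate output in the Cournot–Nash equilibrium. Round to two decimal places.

60.94

Corvus's profit: π_C = (353 - 1.5Q)q_C - (97q_C + 2q_C²). Setting ∂π_C/∂q_C = 0: 256 - 7q_C - (3/2)(q_V) = 0.
Vertex's first-order condition: 262 - 7q_V - (3/2)(q_C) = 0.
Best responses: q_C = (256 - (3/2)q_V)/7, q_V = (262 - (3/2)q_C)/7.
Solving the pair: q_C = 29.9251, q_V = 31.0160.
Total output Q = 29.9251 + 31.0160 = 1036/17.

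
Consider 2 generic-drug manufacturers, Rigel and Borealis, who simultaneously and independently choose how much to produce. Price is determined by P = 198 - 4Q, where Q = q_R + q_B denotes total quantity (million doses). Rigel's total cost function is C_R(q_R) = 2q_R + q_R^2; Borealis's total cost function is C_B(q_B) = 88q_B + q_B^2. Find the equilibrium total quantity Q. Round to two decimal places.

Rigel's profit: π_R = (198 - 4Q)q_R - (2q_R + q_R²). Setting ∂π_R/∂q_R = 0: 196 - 10q_R - 4(q_B) = 0.
Borealis's profit: π_B = (198 - 4Q)q_B - (88q_B + q_B²). Setting ∂π_B/∂q_B = 0: 110 - 10q_B - 4(q_R) = 0.
Rearranging gives the reaction functions q_R = (196 - 4q_B)/10 and q_B = (110 - 4q_R)/10.
Substituting one into the other gives q_R = 380/21 and q_B = 79/21.
Total output Q = 380/21 + 79/21 = 153/7.

21.86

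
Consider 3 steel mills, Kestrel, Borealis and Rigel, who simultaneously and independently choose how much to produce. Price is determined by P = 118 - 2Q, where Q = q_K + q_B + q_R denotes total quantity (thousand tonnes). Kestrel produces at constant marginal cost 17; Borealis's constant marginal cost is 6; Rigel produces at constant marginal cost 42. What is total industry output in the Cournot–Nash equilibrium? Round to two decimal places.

Kestrel's profit: π_K = (118 - 2Q)q_K - (17q_K). Setting ∂π_K/∂q_K = 0: 101 - 4q_K - 2(q_B + q_R) = 0.
Borealis's first-order condition: 112 - 4q_B - 2(q_K + q_R) = 0.
Rigel's first-order condition: 76 - 4q_R - 2(q_K + q_B) = 0.
Summing all 3 equations gives 289 − 8Q = 0, hence Q = 289/8.
Back-substituting: q_K = (101 − 289/4)/2 = 115/8, q_B = (112 − 289/4)/2 = 159/8, q_R = (76 − 289/4)/2 = 15/8.
Total output Q = 115/8 + 159/8 + 15/8 = 289/8.

36.13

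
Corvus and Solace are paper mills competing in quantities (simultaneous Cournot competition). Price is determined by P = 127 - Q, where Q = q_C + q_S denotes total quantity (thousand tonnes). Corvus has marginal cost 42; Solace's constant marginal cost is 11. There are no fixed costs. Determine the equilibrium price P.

Corvus's profit: π_C = (127 - Q)q_C - (42q_C). Setting ∂π_C/∂q_C = 0: 85 - 2q_C - (q_S) = 0.
Solace's profit: π_S = (127 - Q)q_S - (11q_S). Setting ∂π_S/∂q_S = 0: 116 - 2q_S - (q_C) = 0.
So q_C = (85 - q_S)/2 and q_S = (116 - q_C)/2.
Solving the pair: q_C = 18, q_S = 49.
Total output Q = 67, so price P = 127 - 67 = 60.

60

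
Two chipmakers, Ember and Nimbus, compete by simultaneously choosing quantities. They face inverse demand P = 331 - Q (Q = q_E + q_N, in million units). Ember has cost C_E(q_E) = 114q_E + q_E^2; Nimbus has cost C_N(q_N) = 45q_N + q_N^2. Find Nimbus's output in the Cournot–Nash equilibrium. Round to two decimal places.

Ember's profit: π_E = (331 - Q)q_E - (114q_E + q_E²). Setting ∂π_E/∂q_E = 0: 217 - 4q_E - (q_N) = 0.
Nimbus's first-order condition: 286 - 4q_N - (q_E) = 0.
Rearranging gives the reaction functions q_E = (217 - q_N)/4 and q_N = (286 - q_E)/4.
Substituting one into the other gives q_E = 194/5 and q_N = 309/5.

61.80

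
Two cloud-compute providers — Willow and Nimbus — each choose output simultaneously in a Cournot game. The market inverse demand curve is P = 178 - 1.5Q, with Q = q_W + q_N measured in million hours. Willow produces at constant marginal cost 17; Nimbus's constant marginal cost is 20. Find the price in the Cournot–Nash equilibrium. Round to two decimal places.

71.67

Willow's profit: π_W = (178 - 1.5Q)q_W - (17q_W). Setting ∂π_W/∂q_W = 0: 161 - 3q_W - (3/2)(q_N) = 0.
Nimbus's profit: π_N = (178 - 1.5Q)q_N - (20q_N). Setting ∂π_N/∂q_N = 0: 158 - 3q_N - (3/2)(q_W) = 0.
Best responses: q_W = (161 - (3/2)q_N)/3, q_N = (158 - (3/2)q_W)/3.
Substituting one into the other gives q_W = 328/9 and q_N = 310/9.
Total output Q = 638/9, so price P = 178 - (3/2)·(638/9) = 215/3.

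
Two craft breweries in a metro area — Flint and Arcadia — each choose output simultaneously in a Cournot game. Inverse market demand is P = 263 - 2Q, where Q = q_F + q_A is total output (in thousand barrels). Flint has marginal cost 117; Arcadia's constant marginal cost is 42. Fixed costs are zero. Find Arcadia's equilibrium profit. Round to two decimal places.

4867.56

Flint's profit: π_F = (263 - 2Q)q_F - (117q_F). Setting ∂π_F/∂q_F = 0: 146 - 4q_F - 2(q_A) = 0.
Arcadia's first-order condition: 221 - 4q_A - 2(q_F) = 0.
So q_F = (146 - 2q_A)/4 and q_A = (221 - 2q_F)/4.
Solving the pair: q_F = 71/6, q_A = 148/3.
Price P = 263 - 2·(367/6) = 422/3.
Arcadia's profit: (422/3 - 42)·(148/3) = 4867.5556.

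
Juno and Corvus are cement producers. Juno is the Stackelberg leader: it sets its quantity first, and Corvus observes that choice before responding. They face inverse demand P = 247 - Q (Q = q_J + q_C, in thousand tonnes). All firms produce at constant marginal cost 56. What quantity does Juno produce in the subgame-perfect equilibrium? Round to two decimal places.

Solve by backward induction. Given q_J, the follower Corvus maximises π_C = (247 - q_J - q_C)q_C - 56q_C.
Setting the follower's marginal profit to zero, 191 - q_J - 2q_C = 0, i.e. q_C = (191 - q_J)/2.
The leader anticipates this reaction. Substituting into P = 247 - Q gives P = 303/2 - (1/2)q_J, so π_J = (303/2 - (1/2)q_J)q_J - 56q_J.
Maximising: ∂π_J/∂q_J = 191/2 - q_J = 0, giving q_J = 191/2.
Then q_C = (191 - 191/2)/2 = 191/4.

95.50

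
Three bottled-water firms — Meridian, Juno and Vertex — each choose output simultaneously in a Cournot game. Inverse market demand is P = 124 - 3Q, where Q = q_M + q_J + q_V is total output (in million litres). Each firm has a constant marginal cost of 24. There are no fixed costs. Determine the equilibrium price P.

49

A representative firm's profit is π_i = q_i(124 - 3Q) - 24q_i.
First-order condition (treating rivals' output as given): 100 - 6q_i - 3·Σ_{j≠i} q_j = 0.
With identical firms every q_j equals q_i, so Σ_{j≠i} q_j = 2q_i and 100 = 12q_i, giving q_i = 25/3.
Total output Q = 25, so price P = 124 - 3·25 = 49.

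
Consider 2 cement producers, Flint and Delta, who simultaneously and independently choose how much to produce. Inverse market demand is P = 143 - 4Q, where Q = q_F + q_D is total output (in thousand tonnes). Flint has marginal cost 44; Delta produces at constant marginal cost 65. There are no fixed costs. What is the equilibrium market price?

Flint's profit: π_F = (143 - 4Q)q_F - (44q_F). Setting ∂π_F/∂q_F = 0: 99 - 8q_F - 4(q_D) = 0.
Delta's first-order condition: 78 - 8q_D - 4(q_F) = 0.
So q_F = (99 - 4q_D)/8 and q_D = (78 - 4q_F)/8.
Substituting one into the other gives q_F = 10 and q_D = 19/4.
Total output Q = 59/4, so price P = 143 - 4·(59/4) = 84.

84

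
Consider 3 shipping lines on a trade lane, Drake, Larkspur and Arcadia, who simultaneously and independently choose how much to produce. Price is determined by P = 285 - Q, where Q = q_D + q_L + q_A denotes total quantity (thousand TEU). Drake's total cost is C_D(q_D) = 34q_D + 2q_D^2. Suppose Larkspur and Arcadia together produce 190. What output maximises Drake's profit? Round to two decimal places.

With rivals' combined output fixed at 190, Drake's profit is π_D = (285 - 190 - q_D)q_D - (34q_D + 2q_D²) = (95 - q_D)q_D - (34q_D + 2q_D²).
∂π_D/∂q_D = 61 - 6q_D = 0, so q_D = 61/6.

10.17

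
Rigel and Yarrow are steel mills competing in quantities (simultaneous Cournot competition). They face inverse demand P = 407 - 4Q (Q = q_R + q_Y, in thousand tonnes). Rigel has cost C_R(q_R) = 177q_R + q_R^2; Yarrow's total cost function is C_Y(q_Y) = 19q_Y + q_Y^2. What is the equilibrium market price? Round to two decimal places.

Rigel's profit: π_R = (407 - 4Q)q_R - (177q_R + q_R²). Setting ∂π_R/∂q_R = 0: 230 - 10q_R - 4(q_Y) = 0.
Yarrow's profit: π_Y = (407 - 4Q)q_Y - (19q_Y + q_Y²). Setting ∂π_Y/∂q_Y = 0: 388 - 10q_Y - 4(q_R) = 0.
Best responses: q_R = (230 - 4q_Y)/10, q_Y = (388 - 4q_R)/10.
Substituting one into the other gives q_R = 187/21 and q_Y = 740/21.
Total output Q = 309/7, so price P = 407 - 4·(309/7) = 1613/7.

230.43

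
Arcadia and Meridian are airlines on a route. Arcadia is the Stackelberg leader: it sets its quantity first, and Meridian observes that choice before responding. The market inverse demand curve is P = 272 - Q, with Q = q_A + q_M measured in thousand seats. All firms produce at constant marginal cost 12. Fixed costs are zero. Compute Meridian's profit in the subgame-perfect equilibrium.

Solve by backward induction. Given q_A, the follower Meridian maximises π_M = (272 - q_A - q_M)q_M - 12q_M.
Follower FOC: 260 - q_A - 2q_M = 0, so q_M(q_A) = (260 - q_A)/2.
The leader anticipates this reaction. Substituting into P = 272 - Q gives P = 142 - (1/2)q_A, so π_A = (142 - (1/2)q_A)q_A - 12q_A.
The leader's first-order condition 130 - q_A = 0 yields q_A = 130.
Then q_M = (260 - 130)/2 = 65.
Price P = 272 - 195 = 77.
Meridian's profit: (77 - 12)·65 = 4225.

4225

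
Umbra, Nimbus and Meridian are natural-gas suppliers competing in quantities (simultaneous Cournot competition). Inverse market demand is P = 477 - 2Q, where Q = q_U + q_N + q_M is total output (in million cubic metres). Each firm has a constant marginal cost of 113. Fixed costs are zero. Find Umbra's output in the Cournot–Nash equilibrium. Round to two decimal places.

Each firm earns π_i = (477 - 2Q)q_i - 113q_i.
First-order condition (treating rivals' output as given): 364 - 4q_i - 2·Σ_{j≠i} q_j = 0.
With identical firms every q_j equals q_i, so Σ_{j≠i} q_j = 2q_i and 364 = 8q_i, giving q_i = 91/2.

45.50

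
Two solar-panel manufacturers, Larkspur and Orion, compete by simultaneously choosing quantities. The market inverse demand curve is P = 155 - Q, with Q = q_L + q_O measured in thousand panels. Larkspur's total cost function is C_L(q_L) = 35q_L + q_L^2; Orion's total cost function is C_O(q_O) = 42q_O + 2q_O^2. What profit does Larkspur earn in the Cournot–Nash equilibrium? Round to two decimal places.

1393.00

Larkspur's profit: π_L = (155 - Q)q_L - (35q_L + q_L²). Setting ∂π_L/∂q_L = 0: 120 - 4q_L - (q_O) = 0.
Orion's first-order condition: 113 - 6q_O - (q_L) = 0.
Rearranging gives the reaction functions q_L = (120 - q_O)/4 and q_O = (113 - q_L)/6.
Solving the pair: q_L = 607/23, q_O = 332/23.
Price P = 155 - 939/23 = 114.1739.
Larkspur's profit: 114.1739·(607/23) - 35·(607/23) - (607/23)² = 1393.0019.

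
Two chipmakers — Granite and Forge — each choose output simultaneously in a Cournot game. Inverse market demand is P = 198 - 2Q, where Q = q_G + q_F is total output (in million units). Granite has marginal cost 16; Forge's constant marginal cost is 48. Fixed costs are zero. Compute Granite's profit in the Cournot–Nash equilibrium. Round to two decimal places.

2544.22

Granite's profit: π_G = (198 - 2Q)q_G - (16q_G). Setting ∂π_G/∂q_G = 0: 182 - 4q_G - 2(q_F) = 0.
Forge's first-order condition: 150 - 4q_F - 2(q_G) = 0.
Best responses: q_G = (182 - 2q_F)/4, q_F = (150 - 2q_G)/4.
Solving the pair: q_G = 107/3, q_F = 59/3.
Price P = 198 - 2·(166/3) = 262/3.
Granite's profit: (262/3 - 16)·(107/3) = 2544.2222.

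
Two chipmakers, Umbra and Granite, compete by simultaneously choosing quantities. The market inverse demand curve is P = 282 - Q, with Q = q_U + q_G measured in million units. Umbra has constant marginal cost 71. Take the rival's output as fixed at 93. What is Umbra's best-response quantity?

59

With the rival's output fixed at 93, Umbra's profit is π_U = (282 - 93 - q_U)q_U - (71q_U) = (189 - q_U)q_U - (71q_U).
∂π_U/∂q_U = 118 - 2q_U = 0, so q_U = 59.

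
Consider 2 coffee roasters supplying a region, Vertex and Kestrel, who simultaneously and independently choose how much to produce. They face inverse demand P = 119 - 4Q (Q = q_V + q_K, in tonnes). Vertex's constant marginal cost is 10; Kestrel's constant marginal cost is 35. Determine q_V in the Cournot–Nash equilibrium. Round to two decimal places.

Vertex's profit: π_V = (119 - 4Q)q_V - (10q_V). Setting ∂π_V/∂q_V = 0: 109 - 8q_V - 4(q_K) = 0.
Kestrel's profit: π_K = (119 - 4Q)q_K - (35q_K). Setting ∂π_K/∂q_K = 0: 84 - 8q_K - 4(q_V) = 0.
Best responses: q_V = (109 - 4q_K)/8, q_K = (84 - 4q_V)/8.
Solving the pair: q_V = 67/6, q_K = 59/12.

11.17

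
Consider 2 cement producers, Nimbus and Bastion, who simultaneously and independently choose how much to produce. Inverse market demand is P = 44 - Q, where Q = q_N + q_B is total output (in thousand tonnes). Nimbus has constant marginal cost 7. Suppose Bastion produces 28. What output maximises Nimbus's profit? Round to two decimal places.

With the rival's output fixed at 28, Nimbus's profit is π_N = (44 - 28 - q_N)q_N - (7q_N) = (16 - q_N)q_N - (7q_N).
∂π_N/∂q_N = 9 - 2q_N = 0, so q_N = 9/2.

4.50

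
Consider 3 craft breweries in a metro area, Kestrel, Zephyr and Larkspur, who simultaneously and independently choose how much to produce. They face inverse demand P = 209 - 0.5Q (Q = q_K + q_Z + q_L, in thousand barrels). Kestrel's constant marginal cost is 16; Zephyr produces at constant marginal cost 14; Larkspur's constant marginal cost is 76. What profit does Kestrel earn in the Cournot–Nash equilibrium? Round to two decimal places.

Kestrel's profit: π_K = (209 - 0.5Q)q_K - (16q_K). Setting ∂π_K/∂q_K = 0: 193 - q_K - (1/2)(q_Z + q_L) = 0.
Zephyr's first-order condition: 195 - q_Z - (1/2)(q_K + q_L) = 0.
Larkspur's profit: π_L = (209 - 0.5Q)q_L - (76q_L). Setting ∂π_L/∂q_L = 0: 133 - q_L - (1/2)(q_K + q_Z) = 0.
Adding the 3 conditions: 521 − Q − Q = 0, i.e. Q = 521/2.
Back-substituting: q_K = (193 − 521/4)/(1/2) = 251/2, q_Z = (195 − 521/4)/(1/2) = 259/2, q_L = (133 − 521/4)/(1/2) = 11/2.
Price P = 209 - (1/2)·(521/2) = 315/4.
Kestrel's profit: (315/4 - 16)·(251/2) = 7875.1250.

7875.13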